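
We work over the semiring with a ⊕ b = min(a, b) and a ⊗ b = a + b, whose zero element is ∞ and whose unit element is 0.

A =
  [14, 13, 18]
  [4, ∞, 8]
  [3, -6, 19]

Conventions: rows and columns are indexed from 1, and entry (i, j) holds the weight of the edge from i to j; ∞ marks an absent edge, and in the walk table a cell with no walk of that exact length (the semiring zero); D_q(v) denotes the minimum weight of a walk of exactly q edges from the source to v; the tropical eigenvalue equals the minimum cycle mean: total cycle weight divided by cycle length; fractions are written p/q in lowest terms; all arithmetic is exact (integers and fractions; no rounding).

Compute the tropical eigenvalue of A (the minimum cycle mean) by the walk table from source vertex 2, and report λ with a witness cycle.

q=0: [∞, 0, ∞]
q=1: [4, ∞, 8]
q=2: [11, 2, 22]
q=3: [6, 16, 10]
Optimal cycle mean attained by: cycle 2->3->2, total 8 + (-6), length 2.
Answer: λ = 1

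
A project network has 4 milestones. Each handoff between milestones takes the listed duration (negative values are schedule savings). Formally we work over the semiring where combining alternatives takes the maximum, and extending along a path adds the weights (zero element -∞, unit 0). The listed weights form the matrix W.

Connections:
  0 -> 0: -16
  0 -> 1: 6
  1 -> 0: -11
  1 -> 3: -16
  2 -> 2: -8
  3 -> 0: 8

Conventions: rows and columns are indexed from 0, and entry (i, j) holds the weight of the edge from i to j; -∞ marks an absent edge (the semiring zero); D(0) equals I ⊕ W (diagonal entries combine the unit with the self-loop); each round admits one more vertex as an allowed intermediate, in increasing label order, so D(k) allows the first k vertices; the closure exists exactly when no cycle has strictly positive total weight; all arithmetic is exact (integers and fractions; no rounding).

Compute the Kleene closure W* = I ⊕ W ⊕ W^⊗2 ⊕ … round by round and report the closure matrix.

D(0):
  [0, 6, -∞, -∞]
  [-11, 0, -∞, -16]
  [-∞, -∞, 0, -∞]
  [8, -∞, -∞, 0]
D(1):
  [0, 6, -∞, -∞]
  [-11, 0, -∞, -16]
  [-∞, -∞, 0, -∞]
  [8, 14, -∞, 0]
D(2):
  [0, 6, -∞, -10]
  [-11, 0, -∞, -16]
  [-∞, -∞, 0, -∞]
  [8, 14, -∞, 0]
D(3):
  [0, 6, -∞, -10]
  [-11, 0, -∞, -16]
  [-∞, -∞, 0, -∞]
  [8, 14, -∞, 0]
D(4):
  [0, 6, -∞, -10]
  [-8, 0, -∞, -16]
  [-∞, -∞, 0, -∞]
  [8, 14, -∞, 0]
Answer: W* = [[0, 6, -∞, -10], [-8, 0, -∞, -16], [-∞, -∞, 0, -∞], [8, 14, -∞, 0]]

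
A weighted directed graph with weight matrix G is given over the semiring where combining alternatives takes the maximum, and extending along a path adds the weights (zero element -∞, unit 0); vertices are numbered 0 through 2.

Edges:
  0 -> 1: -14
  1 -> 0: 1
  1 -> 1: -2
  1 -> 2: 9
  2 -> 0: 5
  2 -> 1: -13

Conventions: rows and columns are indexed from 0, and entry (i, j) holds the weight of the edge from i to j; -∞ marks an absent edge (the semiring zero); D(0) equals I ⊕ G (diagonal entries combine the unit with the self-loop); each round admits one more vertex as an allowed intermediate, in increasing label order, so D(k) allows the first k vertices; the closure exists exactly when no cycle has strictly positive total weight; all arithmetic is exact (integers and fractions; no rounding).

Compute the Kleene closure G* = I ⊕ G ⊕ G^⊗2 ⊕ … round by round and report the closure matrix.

D(0):
  [0, -14, -∞]
  [1, 0, 9]
  [5, -13, 0]
D(1):
  [0, -14, -∞]
  [1, 0, 9]
  [5, -9, 0]
D(2):
  [0, -14, -5]
  [1, 0, 9]
  [5, -9, 0]
D(3):
  [0, -14, -5]
  [14, 0, 9]
  [5, -9, 0]
Answer: G* = [[0, -14, -5], [14, 0, 9], [5, -9, 0]]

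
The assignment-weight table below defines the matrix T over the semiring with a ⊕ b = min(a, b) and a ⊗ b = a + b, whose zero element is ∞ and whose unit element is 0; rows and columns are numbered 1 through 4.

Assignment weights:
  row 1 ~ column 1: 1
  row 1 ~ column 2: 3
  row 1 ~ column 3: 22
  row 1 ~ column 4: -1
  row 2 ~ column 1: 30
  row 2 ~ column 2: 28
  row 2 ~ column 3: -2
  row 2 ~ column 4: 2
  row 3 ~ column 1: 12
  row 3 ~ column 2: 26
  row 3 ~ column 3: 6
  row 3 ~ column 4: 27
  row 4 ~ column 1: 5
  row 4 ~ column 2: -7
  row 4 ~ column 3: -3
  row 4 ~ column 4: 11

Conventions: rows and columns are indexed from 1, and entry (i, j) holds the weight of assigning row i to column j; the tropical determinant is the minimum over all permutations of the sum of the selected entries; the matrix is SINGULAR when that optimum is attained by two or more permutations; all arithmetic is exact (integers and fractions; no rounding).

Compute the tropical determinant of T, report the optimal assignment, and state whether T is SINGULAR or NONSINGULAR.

σ = (1, 2, 3, 4): 1 + 28 + 6 + 11 = 46
σ = (1, 2, 4, 3): 1 + 28 + 27 + (-3) = 53
σ = (1, 3, 2, 4): 1 + (-2) + 26 + 11 = 36
σ = (1, 3, 4, 2): 1 + (-2) + 27 + (-7) = 19
σ = (1, 4, 2, 3): 1 + 2 + 26 + (-3) = 26
σ = (1, 4, 3, 2): 1 + 2 + 6 + (-7) = 2
σ = (2, 1, 3, 4): 3 + 30 + 6 + 11 = 50
σ = (2, 1, 4, 3): 3 + 30 + 27 + (-3) = 57
σ = (2, 3, 1, 4): 3 + (-2) + 12 + 11 = 24
σ = (2, 3, 4, 1): 3 + (-2) + 27 + 5 = 33
σ = (2, 4, 1, 3): 3 + 2 + 12 + (-3) = 14
σ = (2, 4, 3, 1): 3 + 2 + 6 + 5 = 16
σ = (3, 1, 2, 4): 22 + 30 + 26 + 11 = 89
σ = (3, 1, 4, 2): 22 + 30 + 27 + (-7) = 72
σ = (3, 2, 1, 4): 22 + 28 + 12 + 11 = 73
σ = (3, 2, 4, 1): 22 + 28 + 27 + 5 = 82
σ = (3, 4, 1, 2): 22 + 2 + 12 + (-7) = 29
σ = (3, 4, 2, 1): 22 + 2 + 26 + 5 = 55
σ = (4, 1, 2, 3): (-1) + 30 + 26 + (-3) = 52
σ = (4, 1, 3, 2): (-1) + 30 + 6 + (-7) = 28
σ = (4, 2, 1, 3): (-1) + 28 + 12 + (-3) = 36
σ = (4, 2, 3, 1): (-1) + 28 + 6 + 5 = 38
σ = (4, 3, 1, 2): (-1) + (-2) + 12 + (-7) = 2
σ = (4, 3, 2, 1): (-1) + (-2) + 26 + 5 = 28
Optimal value attained by: σ = (1, 4, 3, 2).
Answer: det⊕(T) = 2; verdict: SINGULAR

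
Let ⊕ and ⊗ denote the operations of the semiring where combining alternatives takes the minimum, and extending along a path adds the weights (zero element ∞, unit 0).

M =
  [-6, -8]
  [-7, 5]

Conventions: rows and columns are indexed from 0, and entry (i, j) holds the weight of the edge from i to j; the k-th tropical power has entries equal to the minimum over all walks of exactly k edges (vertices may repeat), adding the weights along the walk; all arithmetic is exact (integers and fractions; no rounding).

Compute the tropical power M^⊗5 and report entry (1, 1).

M^⊗2:
  [-15, -14]
  [-13, -15]
M^⊗3:
  [-21, -23]
  [-22, -21]
M^⊗4:
  [-30, -29]
  [-28, -30]
M^⊗5:
  [-36, -38]
  [-37, -36]
Key observation: the optimum is the walk 1->0->0->1->0->1, with weight (-7) + (-6) + (-8) + (-7) + (-8) = -36.
Optimal value attained by: walk 1->0->0->1->0->1.
Answer: (M^⊗5)[1][1] = -36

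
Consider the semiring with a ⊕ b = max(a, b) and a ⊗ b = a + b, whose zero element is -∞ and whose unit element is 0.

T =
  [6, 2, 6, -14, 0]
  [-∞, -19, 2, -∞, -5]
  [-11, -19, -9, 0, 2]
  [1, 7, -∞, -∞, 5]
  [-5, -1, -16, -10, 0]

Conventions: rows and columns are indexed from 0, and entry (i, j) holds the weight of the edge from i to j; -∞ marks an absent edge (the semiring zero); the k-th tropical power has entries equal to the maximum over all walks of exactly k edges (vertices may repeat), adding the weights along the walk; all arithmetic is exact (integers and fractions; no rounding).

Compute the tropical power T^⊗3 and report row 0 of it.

T^⊗2:
  [12, 8, 12, 6, 8]
  [-9, -6, -7, 2, 4]
  [1, 7, -5, -8, 5]
  [7, 4, 9, -5, 5]
  [1, -1, 1, -10, 0]
T^⊗3:
  [18, 14, 18, 12, 14]
  [3, 9, -3, -6, 7]
  [7, 4, 9, -5, 5]
  [13, 9, 13, 9, 11]
  [7, 3, 7, 1, 3]
Answer: row 0 of T^⊗3 = [18, 14, 18, 12, 14]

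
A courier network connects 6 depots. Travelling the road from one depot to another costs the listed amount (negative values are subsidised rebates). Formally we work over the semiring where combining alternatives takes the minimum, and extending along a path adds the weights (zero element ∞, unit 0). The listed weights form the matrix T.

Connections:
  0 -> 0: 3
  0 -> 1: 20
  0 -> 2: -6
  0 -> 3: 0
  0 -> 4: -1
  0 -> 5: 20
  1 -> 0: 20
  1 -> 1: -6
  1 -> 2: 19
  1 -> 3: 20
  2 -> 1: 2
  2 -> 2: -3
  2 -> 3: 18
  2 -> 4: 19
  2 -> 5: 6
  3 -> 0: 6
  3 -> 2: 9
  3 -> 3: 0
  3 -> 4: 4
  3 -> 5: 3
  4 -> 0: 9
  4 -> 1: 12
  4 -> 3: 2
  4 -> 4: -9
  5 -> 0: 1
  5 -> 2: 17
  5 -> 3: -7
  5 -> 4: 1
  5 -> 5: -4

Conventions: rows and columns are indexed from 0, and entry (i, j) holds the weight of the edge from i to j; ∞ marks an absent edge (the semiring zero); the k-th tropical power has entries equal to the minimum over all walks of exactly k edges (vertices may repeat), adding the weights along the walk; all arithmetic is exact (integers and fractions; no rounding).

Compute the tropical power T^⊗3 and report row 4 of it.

T^⊗2:
  [6, -4, -9, 0, -10, 0]
  [14, -12, 13, 14, 19, 23]
  [7, -4, -6, -1, 7, 2]
  [4, 11, 0, -4, -5, -1]
  [0, 3, 3, -7, -18, 5]
  [-3, 13, -5, -11, -8, -8]
T^⊗3:
  [-1, -10, -12, -8, -19, -4]
  [8, -18, 7, 8, 10, 17]
  [3, -10, -9, -5, -2, -2]
  [0, 2, -3, -8, -14, -5]
  [-9, -6, -6, -16, -27, -4]
  [-7, -3, -9, -15, -17, -12]
Answer: row 4 of T^⊗3 = [-9, -6, -6, -16, -27, -4]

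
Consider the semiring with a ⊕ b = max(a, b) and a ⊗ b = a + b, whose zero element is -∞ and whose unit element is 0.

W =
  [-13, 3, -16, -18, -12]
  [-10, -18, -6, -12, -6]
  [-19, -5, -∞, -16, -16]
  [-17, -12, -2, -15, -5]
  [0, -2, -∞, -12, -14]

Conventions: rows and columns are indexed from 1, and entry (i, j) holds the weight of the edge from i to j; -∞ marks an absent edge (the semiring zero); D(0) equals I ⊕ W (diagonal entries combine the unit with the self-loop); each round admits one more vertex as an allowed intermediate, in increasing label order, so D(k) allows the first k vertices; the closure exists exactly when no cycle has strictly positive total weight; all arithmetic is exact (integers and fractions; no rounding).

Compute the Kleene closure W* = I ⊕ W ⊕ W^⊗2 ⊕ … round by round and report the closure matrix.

D(0):
  [0, 3, -16, -18, -12]
  [-10, 0, -6, -12, -6]
  [-19, -5, 0, -16, -16]
  [-17, -12, -2, 0, -5]
  [0, -2, -∞, -12, 0]
D(1):
  [0, 3, -16, -18, -12]
  [-10, 0, -6, -12, -6]
  [-19, -5, 0, -16, -16]
  [-17, -12, -2, 0, -5]
  [0, 3, -16, -12, 0]
D(2):
  [0, 3, -3, -9, -3]
  [-10, 0, -6, -12, -6]
  [-15, -5, 0, -16, -11]
  [-17, -12, -2, 0, -5]
  [0, 3, -3, -9, 0]
D(3):
  [0, 3, -3, -9, -3]
  [-10, 0, -6, -12, -6]
  [-15, -5, 0, -16, -11]
  [-17, -7, -2, 0, -5]
  [0, 3, -3, -9, 0]
D(4):
  [0, 3, -3, -9, -3]
  [-10, 0, -6, -12, -6]
  [-15, -5, 0, -16, -11]
  [-17, -7, -2, 0, -5]
  [0, 3, -3, -9, 0]
D(5):
  [0, 3, -3, -9, -3]
  [-6, 0, -6, -12, -6]
  [-11, -5, 0, -16, -11]
  [-5, -2, -2, 0, -5]
  [0, 3, -3, -9, 0]
Answer: W* = [[0, 3, -3, -9, -3], [-6, 0, -6, -12, -6], [-11, -5, 0, -16, -11], [-5, -2, -2, 0, -5], [0, 3, -3, -9, 0]]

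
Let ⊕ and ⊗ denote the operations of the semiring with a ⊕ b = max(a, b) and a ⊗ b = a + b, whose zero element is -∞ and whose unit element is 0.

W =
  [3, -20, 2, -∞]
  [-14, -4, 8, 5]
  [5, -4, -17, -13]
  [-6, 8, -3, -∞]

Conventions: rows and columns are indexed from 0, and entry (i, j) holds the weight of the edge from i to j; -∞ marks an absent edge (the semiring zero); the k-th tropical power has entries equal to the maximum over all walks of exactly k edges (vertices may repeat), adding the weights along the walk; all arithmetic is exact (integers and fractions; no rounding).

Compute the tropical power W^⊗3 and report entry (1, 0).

W^⊗2:
  [7, -2, 5, -11]
  [13, 13, 4, 1]
  [8, -5, 7, 1]
  [2, 4, 16, 13]
W^⊗3:
  [10, 1, 9, 3]
  [16, 9, 21, 18]
  [12, 9, 10, 0]
  [21, 21, 12, 9]
Key observation: the optimum is the walk 1->2->0->0, with weight 8 + 5 + 3 = 16.
Optimal value attained by: walk 1->2->0->0.
Answer: (W^⊗3)[1][0] = 16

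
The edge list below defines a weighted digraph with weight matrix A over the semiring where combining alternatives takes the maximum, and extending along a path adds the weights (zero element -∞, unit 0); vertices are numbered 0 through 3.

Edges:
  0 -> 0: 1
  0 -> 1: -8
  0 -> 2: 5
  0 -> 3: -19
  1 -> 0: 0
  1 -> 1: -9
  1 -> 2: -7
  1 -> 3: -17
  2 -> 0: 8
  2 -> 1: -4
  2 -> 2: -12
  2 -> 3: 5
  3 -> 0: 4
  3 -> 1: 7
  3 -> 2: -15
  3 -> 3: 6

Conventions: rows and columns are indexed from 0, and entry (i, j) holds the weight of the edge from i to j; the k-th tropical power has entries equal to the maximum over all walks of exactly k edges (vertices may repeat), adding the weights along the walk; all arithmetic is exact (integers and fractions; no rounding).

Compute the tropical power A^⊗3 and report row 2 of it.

A^⊗2:
  [13, 1, 6, 10]
  [1, -8, 5, -2]
  [9, 12, 13, 11]
  [10, 13, 9, 12]
A^⊗3:
  [14, 17, 18, 16]
  [13, 5, 6, 10]
  [21, 18, 14, 18]
  [17, 19, 15, 18]
Answer: row 2 of A^⊗3 = [21, 18, 14, 18]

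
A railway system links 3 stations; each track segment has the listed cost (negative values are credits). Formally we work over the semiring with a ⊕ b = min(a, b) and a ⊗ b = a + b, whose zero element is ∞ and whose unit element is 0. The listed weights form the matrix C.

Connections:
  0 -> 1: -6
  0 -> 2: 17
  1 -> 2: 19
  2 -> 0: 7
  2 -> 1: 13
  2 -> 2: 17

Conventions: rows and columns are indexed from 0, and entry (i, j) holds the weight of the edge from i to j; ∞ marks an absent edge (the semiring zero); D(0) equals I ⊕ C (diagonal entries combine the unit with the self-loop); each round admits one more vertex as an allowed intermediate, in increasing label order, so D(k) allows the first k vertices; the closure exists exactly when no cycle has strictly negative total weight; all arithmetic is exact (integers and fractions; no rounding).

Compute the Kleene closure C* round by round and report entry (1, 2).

D(0):
  [0, -6, 17]
  [∞, 0, 19]
  [7, 13, 0]
D(1):
  [0, -6, 17]
  [∞, 0, 19]
  [7, 1, 0]
D(2):
  [0, -6, 13]
  [∞, 0, 19]
  [7, 1, 0]
D(3):
  [0, -6, 13]
  [26, 0, 19]
  [7, 1, 0]
Answer: C*[1][2] = 19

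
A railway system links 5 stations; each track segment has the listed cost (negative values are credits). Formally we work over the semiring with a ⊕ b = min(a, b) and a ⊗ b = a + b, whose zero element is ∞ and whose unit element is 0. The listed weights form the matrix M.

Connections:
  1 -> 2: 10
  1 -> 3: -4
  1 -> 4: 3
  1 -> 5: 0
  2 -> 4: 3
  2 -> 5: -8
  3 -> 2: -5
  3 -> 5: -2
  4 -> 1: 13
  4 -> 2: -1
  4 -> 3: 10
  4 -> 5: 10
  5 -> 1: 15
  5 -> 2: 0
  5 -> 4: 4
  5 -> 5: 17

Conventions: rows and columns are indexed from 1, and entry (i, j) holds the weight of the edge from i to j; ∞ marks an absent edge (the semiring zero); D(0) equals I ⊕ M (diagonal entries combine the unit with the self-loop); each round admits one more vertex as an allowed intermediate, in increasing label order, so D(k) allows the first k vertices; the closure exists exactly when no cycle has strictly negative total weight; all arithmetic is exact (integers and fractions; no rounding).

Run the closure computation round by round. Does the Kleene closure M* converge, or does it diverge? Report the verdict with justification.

D(0):
  [0, 10, -4, 3, 0]
  [∞, 0, ∞, 3, -8]
  [∞, -5, 0, ∞, -2]
  [13, -1, 10, 0, 10]
  [15, 0, ∞, 4, 0]
D(1):
  [0, 10, -4, 3, 0]
  [∞, 0, ∞, 3, -8]
  [∞, -5, 0, ∞, -2]
  [13, -1, 9, 0, 10]
  [15, 0, 11, 4, 0]
Detection: at round 2, diagonal entry (5, 5) turns strictly negative.
Key observation: the cycle 5->2->5 has total weight 0 + (-8), which is strictly negative.
Answer: DIVERGES — negative cycle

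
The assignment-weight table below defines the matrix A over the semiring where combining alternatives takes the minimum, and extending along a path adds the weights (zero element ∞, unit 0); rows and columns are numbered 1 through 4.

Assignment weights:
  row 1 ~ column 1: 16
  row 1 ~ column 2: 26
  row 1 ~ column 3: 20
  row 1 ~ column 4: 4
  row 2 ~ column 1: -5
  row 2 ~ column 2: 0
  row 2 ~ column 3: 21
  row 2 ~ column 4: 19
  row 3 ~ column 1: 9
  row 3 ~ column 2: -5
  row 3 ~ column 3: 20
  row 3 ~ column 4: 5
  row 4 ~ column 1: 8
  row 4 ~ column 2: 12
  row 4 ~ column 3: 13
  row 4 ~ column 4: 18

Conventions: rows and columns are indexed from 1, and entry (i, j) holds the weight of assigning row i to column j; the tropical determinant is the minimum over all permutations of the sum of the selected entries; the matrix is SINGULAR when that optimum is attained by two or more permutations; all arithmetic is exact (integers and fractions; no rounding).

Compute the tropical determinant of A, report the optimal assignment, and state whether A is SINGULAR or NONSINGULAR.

σ = (1, 2, 3, 4): 16 + 0 + 20 + 18 = 54
σ = (1, 2, 4, 3): 16 + 0 + 5 + 13 = 34
σ = (1, 3, 2, 4): 16 + 21 + (-5) + 18 = 50
σ = (1, 3, 4, 2): 16 + 21 + 5 + 12 = 54
σ = (1, 4, 2, 3): 16 + 19 + (-5) + 13 = 43
σ = (1, 4, 3, 2): 16 + 19 + 20 + 12 = 67
σ = (2, 1, 3, 4): 26 + (-5) + 20 + 18 = 59
σ = (2, 1, 4, 3): 26 + (-5) + 5 + 13 = 39
σ = (2, 3, 1, 4): 26 + 21 + 9 + 18 = 74
σ = (2, 3, 4, 1): 26 + 21 + 5 + 8 = 60
σ = (2, 4, 1, 3): 26 + 19 + 9 + 13 = 67
σ = (2, 4, 3, 1): 26 + 19 + 20 + 8 = 73
σ = (3, 1, 2, 4): 20 + (-5) + (-5) + 18 = 28
σ = (3, 1, 4, 2): 20 + (-5) + 5 + 12 = 32
σ = (3, 2, 1, 4): 20 + 0 + 9 + 18 = 47
σ = (3, 2, 4, 1): 20 + 0 + 5 + 8 = 33
σ = (3, 4, 1, 2): 20 + 19 + 9 + 12 = 60
σ = (3, 4, 2, 1): 20 + 19 + (-5) + 8 = 42
σ = (4, 1, 2, 3): 4 + (-5) + (-5) + 13 = 7
σ = (4, 1, 3, 2): 4 + (-5) + 20 + 12 = 31
σ = (4, 2, 1, 3): 4 + 0 + 9 + 13 = 26
σ = (4, 2, 3, 1): 4 + 0 + 20 + 8 = 32
σ = (4, 3, 1, 2): 4 + 21 + 9 + 12 = 46
σ = (4, 3, 2, 1): 4 + 21 + (-5) + 8 = 28
Optimal value attained by: σ = (4, 1, 2, 3).
Answer: det⊕(A) = 7; verdict: NONSINGULAR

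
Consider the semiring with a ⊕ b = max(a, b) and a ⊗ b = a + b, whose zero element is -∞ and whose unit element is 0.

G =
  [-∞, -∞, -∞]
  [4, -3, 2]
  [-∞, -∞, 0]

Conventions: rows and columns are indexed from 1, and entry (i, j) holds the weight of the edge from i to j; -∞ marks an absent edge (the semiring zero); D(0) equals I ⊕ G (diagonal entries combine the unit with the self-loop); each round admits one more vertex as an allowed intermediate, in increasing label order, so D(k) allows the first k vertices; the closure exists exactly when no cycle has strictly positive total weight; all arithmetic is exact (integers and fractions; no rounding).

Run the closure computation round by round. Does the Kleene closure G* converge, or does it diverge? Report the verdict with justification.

D(0):
  [0, -∞, -∞]
  [4, 0, 2]
  [-∞, -∞, 0]
D(1):
  [0, -∞, -∞]
  [4, 0, 2]
  [-∞, -∞, 0]
D(2):
  [0, -∞, -∞]
  [4, 0, 2]
  [-∞, -∞, 0]
D(3):
  [0, -∞, -∞]
  [4, 0, 2]
  [-∞, -∞, 0]
Key observation: every diagonal entry stays at the unit through all rounds, so no improving cycle exists.
Answer: CONVERGES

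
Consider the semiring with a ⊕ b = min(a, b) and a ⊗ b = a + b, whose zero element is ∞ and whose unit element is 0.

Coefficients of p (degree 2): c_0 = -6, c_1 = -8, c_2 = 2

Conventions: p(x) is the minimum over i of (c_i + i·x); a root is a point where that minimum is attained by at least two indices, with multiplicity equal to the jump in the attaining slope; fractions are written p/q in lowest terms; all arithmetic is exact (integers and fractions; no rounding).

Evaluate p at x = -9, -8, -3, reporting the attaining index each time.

p(-9) = min(-6+0·(-9)=-6, -8+1·(-9)=-17, 2+2·(-9)=-16) = -17 (attained by i=1)
p(-8) = min(-6+0·(-8)=-6, -8+1·(-8)=-16, 2+2·(-8)=-14) = -16 (attained by i=1)
p(-3) = min(-6+0·(-3)=-6, -8+1·(-3)=-11, 2+2·(-3)=-4) = -11 (attained by i=1)
Answer: p(-9) = -17; p(-8) = -16; p(-3) = -11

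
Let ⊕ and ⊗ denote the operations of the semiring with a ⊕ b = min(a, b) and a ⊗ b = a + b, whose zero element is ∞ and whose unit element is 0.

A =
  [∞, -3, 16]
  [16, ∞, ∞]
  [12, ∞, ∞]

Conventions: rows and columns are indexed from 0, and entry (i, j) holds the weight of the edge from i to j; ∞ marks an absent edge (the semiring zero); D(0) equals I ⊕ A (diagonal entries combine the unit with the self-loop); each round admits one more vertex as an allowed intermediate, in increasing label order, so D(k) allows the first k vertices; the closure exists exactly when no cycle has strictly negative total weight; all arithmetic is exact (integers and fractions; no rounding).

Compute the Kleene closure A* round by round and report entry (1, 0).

D(0):
  [0, -3, 16]
  [16, 0, ∞]
  [12, ∞, 0]
D(1):
  [0, -3, 16]
  [16, 0, 32]
  [12, 9, 0]
D(2):
  [0, -3, 16]
  [16, 0, 32]
  [12, 9, 0]
D(3):
  [0, -3, 16]
  [16, 0, 32]
  [12, 9, 0]
Answer: A*[1][0] = 16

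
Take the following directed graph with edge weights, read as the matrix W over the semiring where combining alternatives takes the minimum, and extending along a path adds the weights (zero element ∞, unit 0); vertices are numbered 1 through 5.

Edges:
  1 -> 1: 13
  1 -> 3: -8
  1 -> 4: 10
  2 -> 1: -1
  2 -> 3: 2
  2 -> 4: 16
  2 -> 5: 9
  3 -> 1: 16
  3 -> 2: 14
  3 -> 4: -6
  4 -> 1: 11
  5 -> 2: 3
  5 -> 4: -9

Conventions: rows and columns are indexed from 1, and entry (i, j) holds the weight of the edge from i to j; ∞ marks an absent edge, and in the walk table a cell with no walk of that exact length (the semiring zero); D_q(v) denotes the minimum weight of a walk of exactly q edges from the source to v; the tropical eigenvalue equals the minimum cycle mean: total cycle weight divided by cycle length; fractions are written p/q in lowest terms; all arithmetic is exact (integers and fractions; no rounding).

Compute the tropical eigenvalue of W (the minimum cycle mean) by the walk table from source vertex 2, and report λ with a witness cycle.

q=0: [∞, 0, ∞, ∞, ∞]
q=1: [-1, ∞, 2, 16, 9]
q=2: [12, 12, -9, -4, ∞]
q=3: [7, 5, 4, -15, 21]
q=4: [-4, 18, -1, -2, 14]
q=5: [9, 13, -12, -7, 27]
Optimal cycle mean attained by: cycle 1->3->4->1, total (-8) + (-6) + 11, length 3.
Answer: λ = -1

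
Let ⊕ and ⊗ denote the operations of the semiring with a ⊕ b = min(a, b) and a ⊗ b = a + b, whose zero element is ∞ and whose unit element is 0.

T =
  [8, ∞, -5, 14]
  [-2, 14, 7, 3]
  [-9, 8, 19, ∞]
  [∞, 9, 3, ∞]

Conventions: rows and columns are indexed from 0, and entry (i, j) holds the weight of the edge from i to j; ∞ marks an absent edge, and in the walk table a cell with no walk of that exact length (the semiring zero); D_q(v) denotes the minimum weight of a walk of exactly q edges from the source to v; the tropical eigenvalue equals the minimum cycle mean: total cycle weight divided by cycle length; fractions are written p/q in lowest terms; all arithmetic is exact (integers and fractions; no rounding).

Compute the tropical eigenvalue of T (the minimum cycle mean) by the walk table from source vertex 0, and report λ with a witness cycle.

q=0: [0, ∞, ∞, ∞]
q=1: [8, ∞, -5, 14]
q=2: [-14, 3, 3, 22]
q=3: [-6, 11, -19, 0]
q=4: [-28, -11, -11, 8]
Optimal cycle mean attained by: cycle 0->2->0, total (-5) + (-9), length 2.
Answer: λ = -7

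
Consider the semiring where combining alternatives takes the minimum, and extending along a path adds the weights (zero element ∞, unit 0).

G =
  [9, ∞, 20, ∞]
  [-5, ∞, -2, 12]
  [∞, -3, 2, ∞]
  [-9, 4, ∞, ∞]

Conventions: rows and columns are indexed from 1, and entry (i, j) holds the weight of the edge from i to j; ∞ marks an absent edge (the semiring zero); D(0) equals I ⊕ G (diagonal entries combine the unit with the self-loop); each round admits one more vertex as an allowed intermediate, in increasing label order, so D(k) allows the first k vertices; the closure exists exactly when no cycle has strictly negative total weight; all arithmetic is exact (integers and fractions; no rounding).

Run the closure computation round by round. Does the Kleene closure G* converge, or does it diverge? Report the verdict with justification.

D(0):
  [0, ∞, 20, ∞]
  [-5, 0, -2, 12]
  [∞, -3, 0, ∞]
  [-9, 4, ∞, 0]
D(1):
  [0, ∞, 20, ∞]
  [-5, 0, -2, 12]
  [∞, -3, 0, ∞]
  [-9, 4, 11, 0]
Detection: at round 2, diagonal entry (3, 3) turns strictly negative.
Key observation: the cycle 3->2->3 has total weight (-3) + (-2), which is strictly negative.
Answer: DIVERGES — negative cycle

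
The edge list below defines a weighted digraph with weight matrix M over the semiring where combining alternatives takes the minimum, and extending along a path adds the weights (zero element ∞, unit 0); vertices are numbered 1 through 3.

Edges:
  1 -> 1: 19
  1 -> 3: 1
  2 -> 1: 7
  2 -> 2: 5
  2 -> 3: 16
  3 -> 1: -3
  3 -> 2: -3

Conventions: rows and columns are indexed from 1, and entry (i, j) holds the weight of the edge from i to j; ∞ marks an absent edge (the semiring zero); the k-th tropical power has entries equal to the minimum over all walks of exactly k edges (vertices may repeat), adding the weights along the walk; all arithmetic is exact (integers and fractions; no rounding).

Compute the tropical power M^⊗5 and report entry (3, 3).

M^⊗2:
  [-2, -2, 20]
  [12, 10, 8]
  [4, 2, -2]
M^⊗3:
  [5, 3, -1]
  [5, 5, 13]
  [-5, -5, 5]
M^⊗4:
  [-4, -4, 6]
  [10, 10, 6]
  [2, 0, -4]
M^⊗5:
  [3, 1, -3]
  [3, 3, 11]
  [-7, -7, 3]
Key observation: the optimum is the walk 3->1->3->2->1->3, with weight (-3) + 1 + (-3) + 7 + 1 = 3.
Optimal value attained by: walk 3->1->3->2->1->3.
Answer: (M^⊗5)[3][3] = 3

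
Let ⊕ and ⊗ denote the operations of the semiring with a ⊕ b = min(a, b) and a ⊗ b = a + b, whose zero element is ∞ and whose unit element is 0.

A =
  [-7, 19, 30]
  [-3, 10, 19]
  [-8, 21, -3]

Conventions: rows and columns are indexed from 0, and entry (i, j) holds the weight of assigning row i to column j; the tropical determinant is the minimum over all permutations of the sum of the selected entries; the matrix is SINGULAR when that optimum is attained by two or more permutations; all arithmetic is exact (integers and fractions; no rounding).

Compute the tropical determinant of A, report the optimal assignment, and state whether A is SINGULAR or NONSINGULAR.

σ = (0, 1, 2): (-7) + 10 + (-3) = 0
σ = (0, 2, 1): (-7) + 19 + 21 = 33
σ = (1, 0, 2): 19 + (-3) + (-3) = 13
σ = (1, 2, 0): 19 + 19 + (-8) = 30
σ = (2, 0, 1): 30 + (-3) + 21 = 48
σ = (2, 1, 0): 30 + 10 + (-8) = 32
Optimal value attained by: σ = (0, 1, 2).
Answer: det⊕(A) = 0; verdict: NONSINGULAR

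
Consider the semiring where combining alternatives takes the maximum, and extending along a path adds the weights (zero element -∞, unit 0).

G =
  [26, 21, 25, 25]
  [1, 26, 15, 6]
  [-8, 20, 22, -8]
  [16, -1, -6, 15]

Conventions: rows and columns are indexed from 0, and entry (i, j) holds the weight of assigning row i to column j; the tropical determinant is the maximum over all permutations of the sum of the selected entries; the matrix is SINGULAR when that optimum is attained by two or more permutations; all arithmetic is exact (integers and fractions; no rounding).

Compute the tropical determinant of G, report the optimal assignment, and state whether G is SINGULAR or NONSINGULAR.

σ = (0, 1, 2, 3): 26 + 26 + 22 + 15 = 89
σ = (0, 1, 3, 2): 26 + 26 + (-8) + (-6) = 38
σ = (0, 2, 1, 3): 26 + 15 + 20 + 15 = 76
σ = (0, 2, 3, 1): 26 + 15 + (-8) + (-1) = 32
σ = (0, 3, 1, 2): 26 + 6 + 20 + (-6) = 46
σ = (0, 3, 2, 1): 26 + 6 + 22 + (-1) = 53
σ = (1, 0, 2, 3): 21 + 1 + 22 + 15 = 59
σ = (1, 0, 3, 2): 21 + 1 + (-8) + (-6) = 8
σ = (1, 2, 0, 3): 21 + 15 + (-8) + 15 = 43
σ = (1, 2, 3, 0): 21 + 15 + (-8) + 16 = 44
σ = (1, 3, 0, 2): 21 + 6 + (-8) + (-6) = 13
σ = (1, 3, 2, 0): 21 + 6 + 22 + 16 = 65
σ = (2, 0, 1, 3): 25 + 1 + 20 + 15 = 61
σ = (2, 0, 3, 1): 25 + 1 + (-8) + (-1) = 17
σ = (2, 1, 0, 3): 25 + 26 + (-8) + 15 = 58
σ = (2, 1, 3, 0): 25 + 26 + (-8) + 16 = 59
σ = (2, 3, 0, 1): 25 + 6 + (-8) + (-1) = 22
σ = (2, 3, 1, 0): 25 + 6 + 20 + 16 = 67
σ = (3, 0, 1, 2): 25 + 1 + 20 + (-6) = 40
σ = (3, 0, 2, 1): 25 + 1 + 22 + (-1) = 47
σ = (3, 1, 0, 2): 25 + 26 + (-8) + (-6) = 37
σ = (3, 1, 2, 0): 25 + 26 + 22 + 16 = 89
σ = (3, 2, 0, 1): 25 + 15 + (-8) + (-1) = 31
σ = (3, 2, 1, 0): 25 + 15 + 20 + 16 = 76
Optimal value attained by: σ = (0, 1, 2, 3).
Answer: det⊕(G) = 89; verdict: SINGULAR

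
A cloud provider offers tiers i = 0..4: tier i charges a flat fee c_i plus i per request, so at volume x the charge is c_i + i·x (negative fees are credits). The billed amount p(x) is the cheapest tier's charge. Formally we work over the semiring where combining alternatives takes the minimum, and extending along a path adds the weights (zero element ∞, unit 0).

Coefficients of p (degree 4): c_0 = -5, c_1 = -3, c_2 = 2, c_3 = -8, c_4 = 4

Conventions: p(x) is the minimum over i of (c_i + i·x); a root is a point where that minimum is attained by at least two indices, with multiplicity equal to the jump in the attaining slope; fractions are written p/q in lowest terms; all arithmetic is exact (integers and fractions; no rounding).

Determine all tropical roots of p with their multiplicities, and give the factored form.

hull edge (i=0, c=-5) to (i=3, c=-8): slope -1, span 3
hull edge (i=3, c=-8) to (i=4, c=4): slope 12, span 1
Factored form: p(x) = 4 ⊗ (x ⊕ (-12)) ⊗ (x ⊕ 1) ⊗ (x ⊕ 1) ⊗ (x ⊕ 1)
Answer: roots = -12 (mult 1), 1 (mult 3)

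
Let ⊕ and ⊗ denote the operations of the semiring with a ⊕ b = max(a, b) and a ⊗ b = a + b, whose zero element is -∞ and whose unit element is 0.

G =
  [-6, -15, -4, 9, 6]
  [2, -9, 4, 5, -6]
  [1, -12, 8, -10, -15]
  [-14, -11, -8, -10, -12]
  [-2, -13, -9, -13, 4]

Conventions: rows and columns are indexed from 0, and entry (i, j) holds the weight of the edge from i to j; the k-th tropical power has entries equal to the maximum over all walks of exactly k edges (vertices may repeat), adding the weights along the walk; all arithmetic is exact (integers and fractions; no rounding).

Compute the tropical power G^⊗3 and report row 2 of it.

G^⊗2:
  [4, -2, 4, 3, 10]
  [5, -6, 12, 11, 8]
  [9, -4, 16, 10, 7]
  [-7, -20, 0, -5, -8]
  [2, -9, -1, 7, 8]
G^⊗3:
  [8, -3, 12, 13, 14]
  [13, 0, 20, 14, 12]
  [17, 4, 24, 18, 15]
  [1, -12, 8, 2, -1]
  [6, -4, 7, 11, 12]
Answer: row 2 of G^⊗3 = [17, 4, 24, 18, 15]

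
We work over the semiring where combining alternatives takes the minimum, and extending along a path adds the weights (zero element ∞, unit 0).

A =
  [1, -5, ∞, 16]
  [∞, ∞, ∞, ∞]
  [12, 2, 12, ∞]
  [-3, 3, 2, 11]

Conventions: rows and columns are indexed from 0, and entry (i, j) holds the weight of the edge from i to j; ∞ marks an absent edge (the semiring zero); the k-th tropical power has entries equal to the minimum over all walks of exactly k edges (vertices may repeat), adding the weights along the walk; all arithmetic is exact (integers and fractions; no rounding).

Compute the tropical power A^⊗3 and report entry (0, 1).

A^⊗2:
  [2, -4, 18, 17]
  [∞, ∞, ∞, ∞]
  [13, 7, 24, 28]
  [-2, -8, 13, 13]
A^⊗3:
  [3, -3, 19, 18]
  [∞, ∞, ∞, ∞]
  [14, 8, 30, 29]
  [-1, -7, 15, 14]
Key observation: the optimum is the walk 0->0->0->1, with weight 1 + 1 + (-5) = -3.
Optimal value attained by: walk 0->0->0->1.
Answer: (A^⊗3)[0][1] = -3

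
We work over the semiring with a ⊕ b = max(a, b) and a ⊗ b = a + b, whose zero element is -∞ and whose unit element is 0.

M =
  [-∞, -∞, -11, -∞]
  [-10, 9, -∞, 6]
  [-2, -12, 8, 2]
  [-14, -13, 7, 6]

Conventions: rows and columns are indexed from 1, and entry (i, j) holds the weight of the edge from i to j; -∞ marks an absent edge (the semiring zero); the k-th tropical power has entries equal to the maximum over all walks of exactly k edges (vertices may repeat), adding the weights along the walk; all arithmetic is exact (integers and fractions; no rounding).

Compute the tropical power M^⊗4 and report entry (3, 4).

M^⊗2:
  [-13, -23, -3, -9]
  [-1, 18, 13, 15]
  [6, -3, 16, 10]
  [5, -4, 15, 12]
M^⊗3:
  [-5, -14, 5, -1]
  [11, 27, 22, 24]
  [14, 6, 24, 18]
  [13, 5, 23, 18]
M^⊗4:
  [3, -5, 13, 7]
  [20, 36, 31, 33]
  [22, 15, 32, 26]
  [21, 14, 31, 25]
Key observation: the optimum is the walk 3->3->3->3->4, with weight 8 + 8 + 8 + 2 = 26.
Optimal value attained by: walk 3->3->3->3->4.
Answer: (M^⊗4)[3][4] = 26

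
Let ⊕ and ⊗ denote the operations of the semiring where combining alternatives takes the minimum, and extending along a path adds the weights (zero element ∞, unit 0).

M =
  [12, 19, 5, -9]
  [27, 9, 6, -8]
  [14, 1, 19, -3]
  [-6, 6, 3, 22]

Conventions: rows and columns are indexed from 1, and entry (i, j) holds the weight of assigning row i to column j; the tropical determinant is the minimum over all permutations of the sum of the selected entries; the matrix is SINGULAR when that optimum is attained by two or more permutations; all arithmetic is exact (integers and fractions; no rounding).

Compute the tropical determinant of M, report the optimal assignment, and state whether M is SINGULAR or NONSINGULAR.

σ = (1, 2, 3, 4): 12 + 9 + 19 + 22 = 62
σ = (1, 2, 4, 3): 12 + 9 + (-3) + 3 = 21
σ = (1, 3, 2, 4): 12 + 6 + 1 + 22 = 41
σ = (1, 3, 4, 2): 12 + 6 + (-3) + 6 = 21
σ = (1, 4, 2, 3): 12 + (-8) + 1 + 3 = 8
σ = (1, 4, 3, 2): 12 + (-8) + 19 + 6 = 29
σ = (2, 1, 3, 4): 19 + 27 + 19 + 22 = 87
σ = (2, 1, 4, 3): 19 + 27 + (-3) + 3 = 46
σ = (2, 3, 1, 4): 19 + 6 + 14 + 22 = 61
σ = (2, 3, 4, 1): 19 + 6 + (-3) + (-6) = 16
σ = (2, 4, 1, 3): 19 + (-8) + 14 + 3 = 28
σ = (2, 4, 3, 1): 19 + (-8) + 19 + (-6) = 24
σ = (3, 1, 2, 4): 5 + 27 + 1 + 22 = 55
σ = (3, 1, 4, 2): 5 + 27 + (-3) + 6 = 35
σ = (3, 2, 1, 4): 5 + 9 + 14 + 22 = 50
σ = (3, 2, 4, 1): 5 + 9 + (-3) + (-6) = 5
σ = (3, 4, 1, 2): 5 + (-8) + 14 + 6 = 17
σ = (3, 4, 2, 1): 5 + (-8) + 1 + (-6) = -8
σ = (4, 1, 2, 3): (-9) + 27 + 1 + 3 = 22
σ = (4, 1, 3, 2): (-9) + 27 + 19 + 6 = 43
σ = (4, 2, 1, 3): (-9) + 9 + 14 + 3 = 17
σ = (4, 2, 3, 1): (-9) + 9 + 19 + (-6) = 13
σ = (4, 3, 1, 2): (-9) + 6 + 14 + 6 = 17
σ = (4, 3, 2, 1): (-9) + 6 + 1 + (-6) = -8
Optimal value attained by: σ = (3, 4, 2, 1).
Answer: det⊕(M) = -8; verdict: SINGULAR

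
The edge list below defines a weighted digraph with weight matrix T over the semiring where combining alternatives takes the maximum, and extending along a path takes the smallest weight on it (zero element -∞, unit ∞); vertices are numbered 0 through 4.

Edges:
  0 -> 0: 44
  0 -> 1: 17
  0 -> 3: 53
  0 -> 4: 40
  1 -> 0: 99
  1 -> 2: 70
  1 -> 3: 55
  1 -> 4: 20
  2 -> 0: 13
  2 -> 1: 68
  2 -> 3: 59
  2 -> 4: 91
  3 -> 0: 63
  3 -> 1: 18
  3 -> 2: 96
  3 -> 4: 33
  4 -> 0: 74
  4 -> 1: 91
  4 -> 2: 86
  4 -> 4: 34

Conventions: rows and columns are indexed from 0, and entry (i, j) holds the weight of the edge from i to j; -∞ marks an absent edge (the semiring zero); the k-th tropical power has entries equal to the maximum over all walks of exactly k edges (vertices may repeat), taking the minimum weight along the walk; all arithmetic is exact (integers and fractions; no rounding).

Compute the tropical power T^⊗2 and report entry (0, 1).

T^⊗2:
  [53, 40, 53, 44, 40]
  [55, 68, 55, 59, 70]
  [74, 91, 86, 55, 34]
  [44, 68, 33, 59, 91]
  [91, 68, 70, 59, 86]
Key observation: the optimum is the walk 0->4->1, with weight 40 min 91 = 40.
Optimal value attained by: walk 0->4->1.
Answer: (T^⊗2)[0][1] = 40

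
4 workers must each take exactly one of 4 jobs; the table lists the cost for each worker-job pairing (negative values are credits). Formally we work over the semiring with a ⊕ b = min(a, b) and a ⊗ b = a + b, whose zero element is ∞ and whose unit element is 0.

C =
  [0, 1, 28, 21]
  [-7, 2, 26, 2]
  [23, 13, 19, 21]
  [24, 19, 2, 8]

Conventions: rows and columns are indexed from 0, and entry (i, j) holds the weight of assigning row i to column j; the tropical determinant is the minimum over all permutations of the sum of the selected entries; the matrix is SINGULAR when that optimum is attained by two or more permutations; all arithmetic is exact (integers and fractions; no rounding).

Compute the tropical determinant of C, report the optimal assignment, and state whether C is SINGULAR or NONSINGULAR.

σ = (0, 1, 2, 3): 0 + 2 + 19 + 8 = 29
σ = (0, 1, 3, 2): 0 + 2 + 21 + 2 = 25
σ = (0, 2, 1, 3): 0 + 26 + 13 + 8 = 47
σ = (0, 2, 3, 1): 0 + 26 + 21 + 19 = 66
σ = (0, 3, 1, 2): 0 + 2 + 13 + 2 = 17
σ = (0, 3, 2, 1): 0 + 2 + 19 + 19 = 40
σ = (1, 0, 2, 3): 1 + (-7) + 19 + 8 = 21
σ = (1, 0, 3, 2): 1 + (-7) + 21 + 2 = 17
σ = (1, 2, 0, 3): 1 + 26 + 23 + 8 = 58
σ = (1, 2, 3, 0): 1 + 26 + 21 + 24 = 72
σ = (1, 3, 0, 2): 1 + 2 + 23 + 2 = 28
σ = (1, 3, 2, 0): 1 + 2 + 19 + 24 = 46
σ = (2, 0, 1, 3): 28 + (-7) + 13 + 8 = 42
σ = (2, 0, 3, 1): 28 + (-7) + 21 + 19 = 61
σ = (2, 1, 0, 3): 28 + 2 + 23 + 8 = 61
σ = (2, 1, 3, 0): 28 + 2 + 21 + 24 = 75
σ = (2, 3, 0, 1): 28 + 2 + 23 + 19 = 72
σ = (2, 3, 1, 0): 28 + 2 + 13 + 24 = 67
σ = (3, 0, 1, 2): 21 + (-7) + 13 + 2 = 29
σ = (3, 0, 2, 1): 21 + (-7) + 19 + 19 = 52
σ = (3, 1, 0, 2): 21 + 2 + 23 + 2 = 48
σ = (3, 1, 2, 0): 21 + 2 + 19 + 24 = 66
σ = (3, 2, 0, 1): 21 + 26 + 23 + 19 = 89
σ = (3, 2, 1, 0): 21 + 26 + 13 + 24 = 84
Optimal value attained by: σ = (0, 3, 1, 2).
Answer: det⊕(C) = 17; verdict: SINGULAR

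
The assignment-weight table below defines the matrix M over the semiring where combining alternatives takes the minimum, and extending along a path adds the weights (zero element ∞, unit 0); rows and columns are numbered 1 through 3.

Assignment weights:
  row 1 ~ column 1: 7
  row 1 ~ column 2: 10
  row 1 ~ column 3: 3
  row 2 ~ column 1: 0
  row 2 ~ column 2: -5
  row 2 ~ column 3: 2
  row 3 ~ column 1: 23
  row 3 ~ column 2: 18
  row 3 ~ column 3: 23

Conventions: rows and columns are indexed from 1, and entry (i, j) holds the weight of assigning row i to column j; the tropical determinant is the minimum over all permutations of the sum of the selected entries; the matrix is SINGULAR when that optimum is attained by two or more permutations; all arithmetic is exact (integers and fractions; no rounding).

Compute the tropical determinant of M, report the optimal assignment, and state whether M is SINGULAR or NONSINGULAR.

σ = (1, 2, 3): 7 + (-5) + 23 = 25
σ = (1, 3, 2): 7 + 2 + 18 = 27
σ = (2, 1, 3): 10 + 0 + 23 = 33
σ = (2, 3, 1): 10 + 2 + 23 = 35
σ = (3, 1, 2): 3 + 0 + 18 = 21
σ = (3, 2, 1): 3 + (-5) + 23 = 21
Optimal value attained by: σ = (3, 1, 2).
Answer: det⊕(M) = 21; verdict: SINGULAR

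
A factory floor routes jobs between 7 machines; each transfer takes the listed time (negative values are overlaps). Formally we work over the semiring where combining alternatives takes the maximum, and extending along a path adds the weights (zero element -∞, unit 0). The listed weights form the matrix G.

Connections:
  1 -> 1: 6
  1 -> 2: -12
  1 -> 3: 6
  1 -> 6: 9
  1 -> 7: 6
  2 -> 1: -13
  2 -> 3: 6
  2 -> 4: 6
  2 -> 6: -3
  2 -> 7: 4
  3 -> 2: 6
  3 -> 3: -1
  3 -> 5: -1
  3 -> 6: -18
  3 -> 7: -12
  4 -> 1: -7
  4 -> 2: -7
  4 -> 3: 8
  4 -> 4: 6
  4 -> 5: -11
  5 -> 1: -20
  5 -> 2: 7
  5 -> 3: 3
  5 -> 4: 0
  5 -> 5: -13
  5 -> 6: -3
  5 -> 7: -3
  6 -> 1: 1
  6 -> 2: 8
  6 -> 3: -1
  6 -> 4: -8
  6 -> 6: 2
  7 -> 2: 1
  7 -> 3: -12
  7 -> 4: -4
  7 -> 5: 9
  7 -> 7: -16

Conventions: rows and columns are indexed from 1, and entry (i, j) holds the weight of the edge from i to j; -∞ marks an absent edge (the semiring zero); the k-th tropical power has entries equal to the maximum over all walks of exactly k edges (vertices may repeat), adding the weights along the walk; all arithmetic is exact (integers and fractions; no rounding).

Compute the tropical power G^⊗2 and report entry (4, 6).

G^⊗2:
  [12, 17, 12, 2, 15, 15, 12]
  [-1, 12, 14, 12, 13, -1, -6]
  [-7, 6, 12, 12, -2, 3, 10]
  [-1, 14, 14, 12, 7, 2, -1]
  [-2, 9, 13, 13, 6, 4, 11]
  [7, 10, 14, 14, -2, 10, 12]
  [-11, 16, 12, 9, -4, 6, 6]
Key observation: the optimum is the walk 4->1->6, with weight (-7) + 9 = 2.
Optimal value attained by: walk 4->1->6.
Answer: (G^⊗2)[4][6] = 2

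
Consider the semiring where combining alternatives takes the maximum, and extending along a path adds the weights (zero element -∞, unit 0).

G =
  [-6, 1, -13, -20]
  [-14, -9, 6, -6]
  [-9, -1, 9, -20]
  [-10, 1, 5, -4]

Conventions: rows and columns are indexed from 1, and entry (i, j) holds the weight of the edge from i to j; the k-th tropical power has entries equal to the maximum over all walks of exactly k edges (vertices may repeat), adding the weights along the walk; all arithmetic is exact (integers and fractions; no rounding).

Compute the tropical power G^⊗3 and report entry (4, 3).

G^⊗2:
  [-12, -5, 7, -5]
  [-3, 5, 15, -10]
  [0, 8, 18, -7]
  [-4, 4, 14, -5]
G^⊗3:
  [-2, 6, 16, -9]
  [6, 14, 24, -1]
  [9, 17, 27, 2]
  [5, 13, 23, -2]
Key observation: the optimum is the walk 4->3->3->3, with weight 5 + 9 + 9 = 23.
Optimal value attained by: walk 4->3->3->3.
Answer: (G^⊗3)[4][3] = 23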